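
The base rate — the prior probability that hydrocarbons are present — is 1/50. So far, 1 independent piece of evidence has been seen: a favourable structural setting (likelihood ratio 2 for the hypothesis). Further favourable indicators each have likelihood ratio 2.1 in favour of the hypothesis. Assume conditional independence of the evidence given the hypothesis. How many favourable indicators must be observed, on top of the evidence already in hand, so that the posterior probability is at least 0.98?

Prior odds = 0.02/0.98 = 1/49.
Bayes factor of the evidence already in hand = 2.
Odds after that evidence = (1/49) × 2 = 2/49.
Target odds = 0.98/0.02 = 49.
Need 2.1ⁿ ≥ 49 ÷ (2/49) = 1200.5.
2.1⁹ ≈794.28 falls short of 1200.5 but 2.1¹⁰ ≈1667.99 reaches it, so n = 10.

10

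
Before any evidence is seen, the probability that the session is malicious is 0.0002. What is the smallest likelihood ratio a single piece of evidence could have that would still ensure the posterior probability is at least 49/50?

244951

Prior odds = 0.0002/0.9998 = 1/4999.
Target odds = 0.98/0.02 = 49.
Required Bayes factor = 49 ÷ (1/4999) = 244951.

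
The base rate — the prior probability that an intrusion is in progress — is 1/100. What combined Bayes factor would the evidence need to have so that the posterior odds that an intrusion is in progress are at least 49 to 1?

Prior odds = 0.01/0.99 = 1/99.
Target odds = 49.
Required Bayes factor = 49 ÷ (1/99) = 4851.

4851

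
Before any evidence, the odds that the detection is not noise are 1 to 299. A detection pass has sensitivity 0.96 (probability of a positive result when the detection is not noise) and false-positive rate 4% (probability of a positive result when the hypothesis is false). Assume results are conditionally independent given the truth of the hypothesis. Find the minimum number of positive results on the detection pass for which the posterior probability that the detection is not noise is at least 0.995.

4

Prior odds = 1/299.
Likelihood ratio of a positive result = 0.96/0.04 = 24.
Target odds: 0.995 ÷ 0.005 = 199.
Require 24ⁿ ≥ 199 ÷ (1/299) = 59501.
24³ = 13824 falls short of 59501 but 24⁴ = 331776 reaches it, so n = 4.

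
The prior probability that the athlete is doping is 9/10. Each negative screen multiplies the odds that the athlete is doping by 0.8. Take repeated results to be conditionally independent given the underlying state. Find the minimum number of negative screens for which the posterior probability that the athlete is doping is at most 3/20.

Prior odds: 0.9 ÷ 0.1 = 9.
Likelihood ratio per negative screen = 0.8.
Target posterior odds = 0.15/0.85 = 3/17.
Need 9 × 0.8ⁿ ≤ 3/17, i.e. 0.8ⁿ ≤ 1/51.
0.8¹⁷ ≈0.022518 is still above 1/51 but 0.8¹⁸ ≈0.0180144 is at or below it, so n = 18.

18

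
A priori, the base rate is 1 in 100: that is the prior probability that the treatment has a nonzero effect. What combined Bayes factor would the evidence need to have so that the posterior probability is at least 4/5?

396

Prior odds = 0.01/0.99 = 1/99.
Target odds = 0.8/0.2 = 4.
Required Bayes factor = 4 ÷ (1/99) = 396.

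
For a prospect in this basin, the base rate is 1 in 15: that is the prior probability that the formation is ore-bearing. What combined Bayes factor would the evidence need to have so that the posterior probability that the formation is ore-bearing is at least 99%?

Prior odds = (1/15)/(14/15) = 1/14.
Target odds = 0.99/0.01 = 99.
Required Bayes factor = 99 ÷ (1/14) = 1386.

1386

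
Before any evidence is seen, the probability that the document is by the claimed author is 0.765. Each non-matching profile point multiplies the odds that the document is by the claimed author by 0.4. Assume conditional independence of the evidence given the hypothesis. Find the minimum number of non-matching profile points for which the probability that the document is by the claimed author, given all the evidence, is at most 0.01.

7

Prior odds: 0.765 ÷ 0.235 = 153/47.
Likelihood ratio per non-matching profile point = 0.4.
Target posterior odds = 0.01/0.99 = 1/99.
Require 0.4ⁿ ≤ 1/99 ÷ (153/47) = 47/15147.
0.4⁶ = 64/15625 is still above 47/15147 but 0.4⁷ = 128/78125 is at or below it, so n = 7.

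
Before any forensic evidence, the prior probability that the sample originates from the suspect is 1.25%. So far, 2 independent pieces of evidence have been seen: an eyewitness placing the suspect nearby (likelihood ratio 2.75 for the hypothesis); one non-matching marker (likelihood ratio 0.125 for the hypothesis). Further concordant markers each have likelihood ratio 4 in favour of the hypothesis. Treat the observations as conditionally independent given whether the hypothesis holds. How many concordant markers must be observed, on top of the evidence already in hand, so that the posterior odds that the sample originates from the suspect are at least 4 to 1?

Prior odds = 0.0125/0.9875 = 1/79.
Combined Bayes factor of the evidence already in hand = 2.75 × 0.125 = 0.34375.
Odds after that evidence = (1/79) × 0.34375 = 11/2528.
Target odds = 4.
Need 4ⁿ ≥ 4 ÷ (11/2528) = 10112/11.
4⁴ = 256 falls short of 10112/11 but 4⁵ = 1024 reaches it, so n = 5.

5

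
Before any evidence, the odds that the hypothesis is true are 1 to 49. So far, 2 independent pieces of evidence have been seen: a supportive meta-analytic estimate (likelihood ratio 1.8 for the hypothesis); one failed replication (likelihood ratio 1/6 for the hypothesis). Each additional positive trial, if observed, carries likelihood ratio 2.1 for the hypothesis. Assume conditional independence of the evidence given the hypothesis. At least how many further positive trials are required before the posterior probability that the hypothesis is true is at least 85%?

Prior odds = 1/49.
Combined Bayes factor of the evidence already in hand = 1.8 × (1/6) = 0.3.
Odds after that evidence = (1/49) × 0.3 = 3/490.
Target odds = 0.85/0.15 = 17/3.
Need 2.1ⁿ ≥ 17/3 ÷ (3/490) = 8330/9.
2.1⁹ ≈794.28 falls short of 8330/9 but 2.1¹⁰ ≈1667.99 reaches it, so n = 10.

10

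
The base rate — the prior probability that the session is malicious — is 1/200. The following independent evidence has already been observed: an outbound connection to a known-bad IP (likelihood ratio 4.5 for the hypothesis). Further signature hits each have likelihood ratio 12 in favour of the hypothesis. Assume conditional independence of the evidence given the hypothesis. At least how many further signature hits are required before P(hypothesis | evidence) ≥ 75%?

Prior odds = 0.005/0.995 = 1/199.
Bayes factor of the evidence already in hand = 4.5.
Odds after that evidence = (1/199) × 4.5 = 9/398.
Target odds = 0.75/0.25 = 3.
Need 12ⁿ ≥ 3 ÷ (9/398) = 398/3.
12¹ = 12 falls short of 398/3 but 12² = 144 reaches it, so n = 2.

2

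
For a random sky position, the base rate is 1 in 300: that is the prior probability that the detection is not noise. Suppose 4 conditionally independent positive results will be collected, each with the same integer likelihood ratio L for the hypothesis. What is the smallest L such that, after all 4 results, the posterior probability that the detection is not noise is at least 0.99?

14

Prior odds = (1/300)/(299/300) = 1/299.
Target odds = 0.99/0.01 = 99.
Need L⁴ ≥ 99 ÷ (1/299) = 29601.
13⁴ = 28561 < 29601 ≤ 38416 = 14⁴, so L = 14.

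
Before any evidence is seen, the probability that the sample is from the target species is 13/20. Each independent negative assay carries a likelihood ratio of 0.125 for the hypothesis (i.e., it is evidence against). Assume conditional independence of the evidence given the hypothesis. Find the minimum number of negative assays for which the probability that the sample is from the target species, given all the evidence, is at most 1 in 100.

3

Prior odds: 0.65 ÷ 0.35 = 13/7.
Likelihood ratio per negative assay = 0.125.
Target posterior odds = 0.01/0.99 = 1/99.
Require 0.125ⁿ ≤ 1/99 ÷ (13/7) = 7/1287.
0.125² = 0.015625 is still above 7/1287 but 0.125³ = 0.001953125 is at or below it, so n = 3.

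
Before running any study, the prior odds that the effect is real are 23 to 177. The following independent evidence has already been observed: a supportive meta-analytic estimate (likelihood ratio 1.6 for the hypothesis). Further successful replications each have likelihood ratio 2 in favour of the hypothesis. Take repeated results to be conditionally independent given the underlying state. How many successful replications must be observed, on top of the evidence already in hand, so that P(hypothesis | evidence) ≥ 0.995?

Prior odds = 23/177.
Bayes factor of the evidence already in hand = 1.6.
Odds after that evidence = (23/177) × 1.6 = 184/885.
Target odds = 0.995/0.005 = 199.
Need 2ⁿ ≥ 199 ÷ (184/885) = 176115/184.
2⁹ = 512 falls short of 176115/184 but 2¹⁰ = 1024 reaches it, so n = 10.

10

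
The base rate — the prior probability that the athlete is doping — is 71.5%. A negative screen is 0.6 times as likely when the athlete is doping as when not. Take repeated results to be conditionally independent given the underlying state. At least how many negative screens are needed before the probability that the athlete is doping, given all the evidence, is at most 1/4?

4

Prior odds: 0.715 ÷ 0.285 = 143/57.
Likelihood ratio per negative screen = 0.6.
Target odds: 0.25 ÷ 0.75 = 1/3.
Require 0.6ⁿ ≤ 1/3 ÷ (143/57) = 19/143.
0.6³ = 0.216 is still above 19/143 but 0.6⁴ = 0.1296 is at or below it, so n = 4.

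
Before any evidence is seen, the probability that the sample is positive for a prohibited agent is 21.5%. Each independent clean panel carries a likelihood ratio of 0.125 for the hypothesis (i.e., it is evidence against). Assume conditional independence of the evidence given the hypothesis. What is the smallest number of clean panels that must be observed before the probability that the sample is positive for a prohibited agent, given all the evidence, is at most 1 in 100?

Prior odds = 0.215/0.785 = 43/157.
Likelihood ratio per clean panel = 0.125.
Target posterior odds = 0.01/0.99 = 1/99.
Require 0.125ⁿ ≤ 1/99 ÷ (43/157) = 157/4257.
0.125¹ = 0.125 is still above 157/4257 but 0.125² = 0.015625 is at or below it, so n = 2.

2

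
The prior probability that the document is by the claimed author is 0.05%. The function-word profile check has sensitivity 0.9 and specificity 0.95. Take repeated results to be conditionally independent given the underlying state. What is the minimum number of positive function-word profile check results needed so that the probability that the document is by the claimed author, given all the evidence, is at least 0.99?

5

Prior odds = 0.0005/0.9995 = 1/1999.
False-positive rate = 1 − 0.95 = 0.05; likelihood ratio of a positive = 0.9/0.05 = 18.
Target posterior odds = 0.99/0.01 = 99.
Need (1/1999) × 18ⁿ ≥ 99, i.e. 18ⁿ ≥ 197901.
18⁴ = 104976 falls short of 197901 but 18⁵ = 1889568 reaches it, so n = 5.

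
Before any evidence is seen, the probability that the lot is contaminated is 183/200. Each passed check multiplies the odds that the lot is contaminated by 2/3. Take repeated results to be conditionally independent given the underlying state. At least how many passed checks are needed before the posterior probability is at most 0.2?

10

Prior odds: 0.915 ÷ 0.085 = 183/17.
Likelihood ratio per passed check = 2/3.
Target odds: 0.2 ÷ 0.8 = 0.25.
Need (183/17) × (2/3)ⁿ ≤ 0.25, i.e. (2/3)ⁿ ≤ 17/732.
(2/3)⁹ = 512/19683 is still above 17/732 but (2/3)¹⁰ = 1024/59049 is at or below it, so n = 10.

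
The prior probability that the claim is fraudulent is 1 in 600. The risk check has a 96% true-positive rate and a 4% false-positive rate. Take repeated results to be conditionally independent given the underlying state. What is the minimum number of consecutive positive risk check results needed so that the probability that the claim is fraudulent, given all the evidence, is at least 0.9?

3

Prior odds: (1/600) ÷ (599/600) = 1/599.
Likelihood ratio of a positive result = 0.96/0.04 = 24.
Target posterior odds = 0.9/0.1 = 9.
Require 24ⁿ ≥ 9 ÷ (1/599) = 5391.
24² = 576 falls short of 5391 but 24³ = 13824 reaches it, so n = 3.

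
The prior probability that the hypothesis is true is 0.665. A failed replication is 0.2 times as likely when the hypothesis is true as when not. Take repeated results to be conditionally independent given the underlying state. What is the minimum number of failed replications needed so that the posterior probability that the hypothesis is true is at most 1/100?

Prior odds = 0.665/0.335 = 133/67.
Likelihood ratio per failed replication = 0.2.
Target posterior odds = 0.01/0.99 = 1/99.
Need (133/67) × 0.2ⁿ ≤ 1/99, i.e. 0.2ⁿ ≤ 67/13167.
0.2³ = 0.008 is still above 67/13167 but 0.2⁴ = 0.0016 is at or below it, so n = 4.

4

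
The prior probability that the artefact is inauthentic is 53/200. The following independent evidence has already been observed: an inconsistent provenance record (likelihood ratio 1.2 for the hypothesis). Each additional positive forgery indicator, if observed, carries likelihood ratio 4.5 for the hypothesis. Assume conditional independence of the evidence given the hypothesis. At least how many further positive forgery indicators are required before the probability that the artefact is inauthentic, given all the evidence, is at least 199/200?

Prior odds = 0.265/0.735 = 53/147.
Bayes factor of the evidence already in hand = 1.2.
Odds after that evidence = (53/147) × 1.2 = 106/245.
Target odds = 0.995/0.005 = 199.
Need 4.5ⁿ ≥ 199 ÷ (106/245) = 48755/106.
4.5⁴ = 410.0625 falls short of 48755/106 but 4.5⁵ = 1845.28125 reaches it, so n = 5.

5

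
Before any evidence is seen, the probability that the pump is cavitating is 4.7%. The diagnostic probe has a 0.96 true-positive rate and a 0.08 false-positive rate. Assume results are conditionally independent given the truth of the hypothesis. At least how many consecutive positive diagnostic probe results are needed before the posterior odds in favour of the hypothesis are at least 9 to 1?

3

Prior odds = 0.047/0.953 = 47/953.
Likelihood ratio of a positive result = 0.96/0.08 = 12.
Target odds = 9.
Need (47/953) × 12ⁿ ≥ 9, i.e. 12ⁿ ≥ 8577/47.
12² = 144 falls short of 8577/47 but 12³ = 1728 reaches it, so n = 3.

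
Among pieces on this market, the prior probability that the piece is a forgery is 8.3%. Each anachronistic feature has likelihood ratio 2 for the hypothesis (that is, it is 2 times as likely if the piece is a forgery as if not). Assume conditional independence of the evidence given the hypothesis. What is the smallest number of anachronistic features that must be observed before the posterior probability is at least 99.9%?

Prior odds = 0.083/0.917 = 83/917.
Likelihood ratio per anachronistic feature = 2.
Target odds: 0.999 ÷ 0.001 = 999.
Require 2ⁿ ≥ 999 ÷ (83/917) = 916083/83.
2¹³ = 8192 falls short of 916083/83 but 2¹⁴ = 16384 reaches it, so n = 14.

14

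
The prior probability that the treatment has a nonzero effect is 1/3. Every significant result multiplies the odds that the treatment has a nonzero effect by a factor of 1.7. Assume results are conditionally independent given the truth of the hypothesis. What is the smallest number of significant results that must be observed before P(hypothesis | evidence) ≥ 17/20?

5

Prior odds = (1/3)/(2/3) = 0.5.
Likelihood ratio per significant result = 1.7.
Target odds: 0.85 ÷ 0.15 = 17/3.
Need 0.5 × 1.7ⁿ ≥ 17/3, i.e. 1.7ⁿ ≥ 34/3.
1.7⁴ = 8.3521 falls short of 34/3 but 1.7⁵ = 1419857/100000 reaches it, so n = 5.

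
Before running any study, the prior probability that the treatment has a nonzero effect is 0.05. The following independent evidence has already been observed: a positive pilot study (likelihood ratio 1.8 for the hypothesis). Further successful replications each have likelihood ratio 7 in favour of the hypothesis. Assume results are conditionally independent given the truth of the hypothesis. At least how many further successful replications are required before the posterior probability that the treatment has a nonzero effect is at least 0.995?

4

Prior odds = 0.05/0.95 = 1/19.
Bayes factor of the evidence already in hand = 1.8.
Odds after that evidence = (1/19) × 1.8 = 9/95.
Target odds = 0.995/0.005 = 199.
Need 7ⁿ ≥ 199 ÷ (9/95) = 18905/9.
7³ = 343 falls short of 18905/9 but 7⁴ = 2401 reaches it, so n = 4.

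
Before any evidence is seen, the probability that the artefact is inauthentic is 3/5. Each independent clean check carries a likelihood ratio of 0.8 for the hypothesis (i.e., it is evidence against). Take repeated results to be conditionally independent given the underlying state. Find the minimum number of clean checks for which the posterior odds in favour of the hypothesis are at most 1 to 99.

23

Prior odds = 0.6/0.4 = 1.5.
Likelihood ratio per clean check = 0.8.
Target odds = 1/99.
Require 0.8ⁿ ≤ 1/99 ÷ 1.5 = 2/297.
0.8²² ≈0.0073787 is still above 2/297 but 0.8²³ ≈0.00590296 is at or below it, so n = 23.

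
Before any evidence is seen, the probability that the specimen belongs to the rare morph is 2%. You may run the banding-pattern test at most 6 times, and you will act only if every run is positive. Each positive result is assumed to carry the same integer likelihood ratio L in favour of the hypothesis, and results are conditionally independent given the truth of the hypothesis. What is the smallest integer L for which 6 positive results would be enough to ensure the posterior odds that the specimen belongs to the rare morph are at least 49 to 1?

4

Prior odds = 0.02/0.98 = 1/49.
Target odds = 49.
Need L⁶ ≥ 49 ÷ (1/49) = 2401.
3⁶ = 729 < 2401 ≤ 4096 = 4⁶, so L = 4.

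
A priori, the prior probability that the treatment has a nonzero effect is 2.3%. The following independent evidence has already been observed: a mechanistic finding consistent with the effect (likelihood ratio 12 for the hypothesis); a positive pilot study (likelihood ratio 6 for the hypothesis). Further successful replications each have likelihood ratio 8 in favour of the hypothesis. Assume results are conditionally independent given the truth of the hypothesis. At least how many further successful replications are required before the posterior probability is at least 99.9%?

4

Prior odds = 0.023/0.977 = 23/977.
Combined Bayes factor of the evidence already in hand = 12 × 6 = 72.
Odds after that evidence = (23/977) × 72 = 1656/977.
Target odds = 0.999/0.001 = 999.
Need 8ⁿ ≥ 999 ÷ (1656/977) = 108447/184.
8³ = 512 falls short of 108447/184 but 8⁴ = 4096 reaches it, so n = 4.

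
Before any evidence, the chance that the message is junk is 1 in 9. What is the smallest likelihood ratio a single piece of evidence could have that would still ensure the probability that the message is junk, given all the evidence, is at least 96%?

Prior odds = (1/9)/(8/9) = 0.125.
Target odds = 0.96/0.04 = 24.
Required Bayes factor = 24 ÷ 0.125 = 192.

192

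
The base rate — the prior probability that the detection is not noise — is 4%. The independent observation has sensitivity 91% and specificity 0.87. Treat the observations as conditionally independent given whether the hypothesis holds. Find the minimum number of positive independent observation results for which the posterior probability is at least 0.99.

4

Prior odds = 0.04/0.96 = 1/24.
False-positive rate = 1 − 0.87 = 0.13; likelihood ratio of a positive = 0.91/0.13 = 7.
Target odds: 0.99 ÷ 0.01 = 99.
Require 7ⁿ ≥ 99 ÷ (1/24) = 2376.
7³ = 343 falls short of 2376 but 7⁴ = 2401 reaches it, so n = 4.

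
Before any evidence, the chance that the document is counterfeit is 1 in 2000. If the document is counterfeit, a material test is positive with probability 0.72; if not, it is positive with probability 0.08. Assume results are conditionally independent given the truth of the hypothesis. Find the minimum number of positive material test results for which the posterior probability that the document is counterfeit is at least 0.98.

Prior odds = 0.0005/0.9995 = 1/1999.
Likelihood ratio of a positive = 0.72/0.08 = 9.
Target odds: 0.98 ÷ 0.02 = 49.
Require 9ⁿ ≥ 49 ÷ (1/1999) = 97951.
9⁵ = 59049 falls short of 97951 but 9⁶ = 531441 reaches it, so n = 6.

6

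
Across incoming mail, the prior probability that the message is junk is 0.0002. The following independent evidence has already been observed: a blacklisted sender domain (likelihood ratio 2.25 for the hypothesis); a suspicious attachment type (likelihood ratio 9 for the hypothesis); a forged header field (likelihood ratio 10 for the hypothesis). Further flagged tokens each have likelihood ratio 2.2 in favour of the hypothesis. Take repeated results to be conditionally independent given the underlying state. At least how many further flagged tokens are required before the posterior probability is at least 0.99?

10

Prior odds = 0.0002/0.9998 = 1/4999.
Combined Bayes factor of the evidence already in hand = 2.25 × 9 × 10 = 202.5.
Odds after that evidence = (1/4999) × 202.5 = 405/9998.
Target odds = 0.99/0.01 = 99.
Need 2.2ⁿ ≥ 99 ÷ (405/9998) = 109978/45.
2.2⁹ ≈1207.27 falls short of 109978/45 but 2.2¹⁰ ≈2655.99 reaches it, so n = 10.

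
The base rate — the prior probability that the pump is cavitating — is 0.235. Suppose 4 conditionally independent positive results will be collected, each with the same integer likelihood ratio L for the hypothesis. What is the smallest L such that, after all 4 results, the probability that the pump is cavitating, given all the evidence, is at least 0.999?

8

Prior odds = 0.235/0.765 = 47/153.
Target odds = 0.999/0.001 = 999.
Need L⁴ ≥ 999 ÷ (47/153) = 152847/47.
7⁴ = 2401 < 152847/47 ≤ 4096 = 8⁴, so L = 8.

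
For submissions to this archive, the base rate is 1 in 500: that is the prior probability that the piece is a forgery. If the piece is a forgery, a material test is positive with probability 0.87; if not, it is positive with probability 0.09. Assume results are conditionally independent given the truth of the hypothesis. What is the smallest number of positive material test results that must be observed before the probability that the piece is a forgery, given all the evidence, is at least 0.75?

Prior odds: 0.002 ÷ 0.998 = 1/499.
Likelihood ratio of a positive = 0.87/0.09 = 29/3.
Target posterior odds = 0.75/0.25 = 3.
Require (29/3)ⁿ ≥ 3 ÷ (1/499) = 1497.
(29/3)³ = 24389/27 falls short of 1497 but (29/3)⁴ = 707281/81 reaches it, so n = 4.

4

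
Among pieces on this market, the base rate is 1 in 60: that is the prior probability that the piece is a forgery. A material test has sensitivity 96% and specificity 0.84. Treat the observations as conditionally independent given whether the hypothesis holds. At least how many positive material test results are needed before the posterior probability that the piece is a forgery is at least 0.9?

Prior odds = (1/60)/(59/60) = 1/59.
False-positive rate = 1 − 0.84 = 0.16; likelihood ratio of a positive = 0.96/0.16 = 6.
Target odds: 0.9 ÷ 0.1 = 9.
Require 6ⁿ ≥ 9 ÷ (1/59) = 531.
6³ = 216 falls short of 531 but 6⁴ = 1296 reaches it, so n = 4.

4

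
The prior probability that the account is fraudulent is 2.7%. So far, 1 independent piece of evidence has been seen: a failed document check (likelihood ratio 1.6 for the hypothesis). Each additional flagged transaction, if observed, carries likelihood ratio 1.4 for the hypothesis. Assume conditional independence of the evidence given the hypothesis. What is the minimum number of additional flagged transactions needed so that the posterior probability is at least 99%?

Prior odds = 0.027/0.973 = 27/973.
Bayes factor of the evidence already in hand = 1.6.
Odds after that evidence = (27/973) × 1.6 = 216/4865.
Target odds = 0.99/0.01 = 99.
Need 1.4ⁿ ≥ 99 ÷ (216/4865) = 53515/24.
1.4²² ≈1639.9 falls short of 53515/24 but 1.4²³ ≈2295.86 reaches it, so n = 23.

23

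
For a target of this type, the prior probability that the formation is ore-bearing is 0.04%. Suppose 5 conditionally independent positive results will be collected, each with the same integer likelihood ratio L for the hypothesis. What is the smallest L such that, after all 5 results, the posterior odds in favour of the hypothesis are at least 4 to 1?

7

Prior odds = 0.0004/0.9996 = 1/2499.
Target odds = 4.
Need L⁵ ≥ 4 ÷ (1/2499) = 9996.
6⁵ = 7776 < 9996 ≤ 16807 = 7⁵, so L = 7.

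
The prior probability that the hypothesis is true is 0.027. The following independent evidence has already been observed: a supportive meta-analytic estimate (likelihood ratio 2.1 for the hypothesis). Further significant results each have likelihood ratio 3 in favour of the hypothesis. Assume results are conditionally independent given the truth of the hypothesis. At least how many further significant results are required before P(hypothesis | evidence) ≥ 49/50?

7

Prior odds = 0.027/0.973 = 27/973.
Bayes factor of the evidence already in hand = 2.1.
Odds after that evidence = (27/973) × 2.1 = 81/1390.
Target odds = 0.98/0.02 = 49.
Need 3ⁿ ≥ 49 ÷ (81/1390) = 68110/81.
3⁶ = 729 falls short of 68110/81 but 3⁷ = 2187 reaches it, so n = 7.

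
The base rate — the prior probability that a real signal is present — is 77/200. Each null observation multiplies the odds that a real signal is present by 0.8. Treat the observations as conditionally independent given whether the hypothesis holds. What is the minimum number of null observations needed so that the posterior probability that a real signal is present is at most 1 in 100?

19

Prior odds: 0.385 ÷ 0.615 = 77/123.
Likelihood ratio per null observation = 0.8.
Target odds: 0.01 ÷ 0.99 = 1/99.
Require 0.8ⁿ ≤ 1/99 ÷ (77/123) = 41/2541.
0.8¹⁸ ≈0.0180144 is still above 41/2541 but 0.8¹⁹ ≈0.0144115 is at or below it, so n = 19.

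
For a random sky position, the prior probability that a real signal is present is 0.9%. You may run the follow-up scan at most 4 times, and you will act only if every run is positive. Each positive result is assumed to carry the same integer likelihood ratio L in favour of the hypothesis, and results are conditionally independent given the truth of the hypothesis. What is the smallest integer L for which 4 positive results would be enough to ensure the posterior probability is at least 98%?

Prior odds = 0.009/0.991 = 9/991.
Target odds = 0.98/0.02 = 49.
Need L⁴ ≥ 49 ÷ (9/991) = 48559/9.
8⁴ = 4096 < 48559/9 ≤ 6561 = 9⁴, so L = 9.

9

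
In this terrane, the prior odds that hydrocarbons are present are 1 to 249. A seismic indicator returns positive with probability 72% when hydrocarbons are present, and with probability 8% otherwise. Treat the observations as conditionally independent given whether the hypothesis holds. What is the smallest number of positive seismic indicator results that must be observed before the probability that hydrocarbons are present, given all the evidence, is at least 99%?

Prior odds = 1/249.
Likelihood ratio of a positive result = 0.72/0.08 = 9.
Target posterior odds = 0.99/0.01 = 99.
Require 9ⁿ ≥ 99 ÷ (1/249) = 24651.
9⁴ = 6561 falls short of 24651 but 9⁵ = 59049 reaches it, so n = 5.

5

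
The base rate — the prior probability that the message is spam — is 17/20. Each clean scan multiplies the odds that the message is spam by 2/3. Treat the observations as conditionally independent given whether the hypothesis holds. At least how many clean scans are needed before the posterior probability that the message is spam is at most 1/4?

7

Prior odds: 0.85 ÷ 0.15 = 17/3.
Likelihood ratio per clean scan = 2/3.
Target posterior odds = 0.25/0.75 = 1/3.
Require (2/3)ⁿ ≤ 1/3 ÷ (17/3) = 1/17.
(2/3)⁶ = 64/729 is still above 1/17 but (2/3)⁷ = 128/2187 is at or below it, so n = 7.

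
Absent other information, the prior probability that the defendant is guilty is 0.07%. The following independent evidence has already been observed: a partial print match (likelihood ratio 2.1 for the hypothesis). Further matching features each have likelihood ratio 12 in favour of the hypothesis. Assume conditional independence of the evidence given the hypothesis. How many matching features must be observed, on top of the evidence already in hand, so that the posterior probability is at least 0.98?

Prior odds = 0.0007/0.9993 = 7/9993.
Bayes factor of the evidence already in hand = 2.1.
Odds after that evidence = (7/9993) × 2.1 = 49/33310.
Target odds = 0.98/0.02 = 49.
Need 12ⁿ ≥ 49 ÷ (49/33310) = 33310.
12⁴ = 20736 falls short of 33310 but 12⁵ = 248832 reaches it, so n = 5.

5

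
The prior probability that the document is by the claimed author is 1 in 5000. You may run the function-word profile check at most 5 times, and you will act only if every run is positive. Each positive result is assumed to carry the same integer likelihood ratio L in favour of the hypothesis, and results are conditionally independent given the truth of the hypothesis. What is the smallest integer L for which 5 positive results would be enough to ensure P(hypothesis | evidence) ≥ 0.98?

Prior odds = 0.0002/0.9998 = 1/4999.
Target odds = 0.98/0.02 = 49.
Need L⁵ ≥ 49 ÷ (1/4999) = 244951.
11⁵ = 161051 < 244951 ≤ 248832 = 12⁵, so L = 12.

12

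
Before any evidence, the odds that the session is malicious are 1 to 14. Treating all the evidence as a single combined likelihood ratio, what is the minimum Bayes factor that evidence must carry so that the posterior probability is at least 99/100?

1386

Prior odds = 1/14.
Target odds = 0.99/0.01 = 99.
Required Bayes factor = 99 ÷ (1/14) = 1386.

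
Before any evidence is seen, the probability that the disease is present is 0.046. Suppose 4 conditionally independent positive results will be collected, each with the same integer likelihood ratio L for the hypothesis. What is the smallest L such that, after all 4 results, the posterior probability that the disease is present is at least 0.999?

12

Prior odds = 0.046/0.954 = 23/477.
Target odds = 0.999/0.001 = 999.
Need L⁴ ≥ 999 ÷ (23/477) = 476523/23.
11⁴ = 14641 < 476523/23 ≤ 20736 = 12⁴, so L = 12.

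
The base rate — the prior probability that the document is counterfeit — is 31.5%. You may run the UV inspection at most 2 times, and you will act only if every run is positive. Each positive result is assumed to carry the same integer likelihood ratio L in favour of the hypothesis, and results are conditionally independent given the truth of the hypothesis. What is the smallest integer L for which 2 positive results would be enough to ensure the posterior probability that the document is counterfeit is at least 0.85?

4

Prior odds = 0.315/0.685 = 63/137.
Target odds = 0.85/0.15 = 17/3.
Need L² ≥ 17/3 ÷ (63/137) = 2329/189.
3² = 9 < 2329/189 ≤ 16 = 4², so L = 4.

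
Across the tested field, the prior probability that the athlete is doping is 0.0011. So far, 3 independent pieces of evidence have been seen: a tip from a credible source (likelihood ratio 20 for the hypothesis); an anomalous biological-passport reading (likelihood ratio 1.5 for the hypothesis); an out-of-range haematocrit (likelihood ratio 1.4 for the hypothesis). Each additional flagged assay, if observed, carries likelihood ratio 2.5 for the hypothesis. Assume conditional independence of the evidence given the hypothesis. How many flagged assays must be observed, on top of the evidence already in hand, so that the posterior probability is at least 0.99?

9

Prior odds = 0.0011/0.9989 = 11/9989.
Combined Bayes factor of the evidence already in hand = 20 × 1.5 × 1.4 = 42.
Odds after that evidence = (11/9989) × 42 = 66/1427.
Target odds = 0.99/0.01 = 99.
Need 2.5ⁿ ≥ 99 ÷ (66/1427) = 2140.5.
2.5⁸ = 390625/256 falls short of 2140.5 but 2.5⁹ = 1953125/512 reaches it, so n = 9.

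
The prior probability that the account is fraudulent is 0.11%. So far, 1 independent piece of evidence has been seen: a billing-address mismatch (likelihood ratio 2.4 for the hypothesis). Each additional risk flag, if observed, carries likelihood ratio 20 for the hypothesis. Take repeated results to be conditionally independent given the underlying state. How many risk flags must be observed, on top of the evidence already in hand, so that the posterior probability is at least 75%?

Prior odds = 0.0011/0.9989 = 11/9989.
Bayes factor of the evidence already in hand = 2.4.
Odds after that evidence = (11/9989) × 2.4 = 132/49945.
Target odds = 0.75/0.25 = 3.
Need 20ⁿ ≥ 3 ÷ (132/49945) = 49945/44.
20² = 400 falls short of 49945/44 but 20³ = 8000 reaches it, so n = 3.

3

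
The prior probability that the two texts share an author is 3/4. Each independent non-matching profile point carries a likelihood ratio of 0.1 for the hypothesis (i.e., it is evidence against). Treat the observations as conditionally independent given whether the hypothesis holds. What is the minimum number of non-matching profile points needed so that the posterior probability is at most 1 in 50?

3

Prior odds = 0.75/0.25 = 3.
Likelihood ratio per non-matching profile point = 0.1.
Target odds: 0.02 ÷ 0.98 = 1/49.
Need 3 × 0.1ⁿ ≤ 1/49, i.e. 0.1ⁿ ≤ 1/147.
0.1² = 0.01 is still above 1/147 but 0.1³ = 0.001 is at or below it, so n = 3.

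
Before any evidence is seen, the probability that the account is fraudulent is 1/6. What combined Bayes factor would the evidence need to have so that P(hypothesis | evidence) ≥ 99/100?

Prior odds = (1/6)/(5/6) = 0.2.
Target odds = 0.99/0.01 = 99.
Required Bayes factor = 99 ÷ 0.2 = 495.

495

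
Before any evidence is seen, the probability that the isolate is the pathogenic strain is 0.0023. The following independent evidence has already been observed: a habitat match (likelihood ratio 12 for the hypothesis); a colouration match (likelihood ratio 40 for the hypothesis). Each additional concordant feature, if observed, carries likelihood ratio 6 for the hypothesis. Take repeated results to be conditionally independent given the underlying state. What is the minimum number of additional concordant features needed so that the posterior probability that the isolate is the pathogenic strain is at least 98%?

Prior odds = 0.0023/0.9977 = 23/9977.
Combined Bayes factor of the evidence already in hand = 12 × 40 = 480.
Odds after that evidence = (23/9977) × 480 = 11040/9977.
Target odds = 0.98/0.02 = 49.
Need 6ⁿ ≥ 49 ÷ (11040/9977) = 488873/11040.
6² = 36 falls short of 488873/11040 but 6³ = 216 reaches it, so n = 3.

3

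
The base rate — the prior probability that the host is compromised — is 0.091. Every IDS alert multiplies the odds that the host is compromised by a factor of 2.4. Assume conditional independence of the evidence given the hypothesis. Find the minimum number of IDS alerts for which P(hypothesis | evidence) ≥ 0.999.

Prior odds = 0.091/0.909 = 91/909.
Likelihood ratio per IDS alert = 2.4.
Target posterior odds = 0.999/0.001 = 999.
Need (91/909) × 2.4ⁿ ≥ 999, i.e. 2.4ⁿ ≥ 908091/91.
2.4¹⁰ ≈6340.34 falls short of 908091/91 but 2.4¹¹ ≈15216.8 reaches it, so n = 11.

11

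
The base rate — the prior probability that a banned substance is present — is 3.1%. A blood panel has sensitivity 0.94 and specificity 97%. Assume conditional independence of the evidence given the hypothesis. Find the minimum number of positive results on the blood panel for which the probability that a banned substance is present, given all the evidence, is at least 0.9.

Prior odds = 0.031/0.969 = 31/969.
False-positive rate = 1 − 0.97 = 0.03; likelihood ratio of a positive = 0.94/0.03 = 94/3.
Target odds: 0.9 ÷ 0.1 = 9.
Require (94/3)ⁿ ≥ 9 ÷ (31/969) = 8721/31.
(94/3)¹ = 94/3 falls short of 8721/31 but (94/3)² = 8836/9 reaches it, so n = 2.

2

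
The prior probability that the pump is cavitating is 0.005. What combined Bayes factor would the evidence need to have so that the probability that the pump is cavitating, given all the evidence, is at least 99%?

Prior odds = 0.005/0.995 = 1/199.
Target odds = 0.99/0.01 = 99.
Required Bayes factor = 99 ÷ (1/199) = 19701.

19701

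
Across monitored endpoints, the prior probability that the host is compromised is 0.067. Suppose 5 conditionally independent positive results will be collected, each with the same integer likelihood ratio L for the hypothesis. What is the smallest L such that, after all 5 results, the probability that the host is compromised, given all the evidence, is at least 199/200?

5

Prior odds = 0.067/0.933 = 67/933.
Target odds = 0.995/0.005 = 199.
Need L⁵ ≥ 199 ÷ (67/933) = 185667/67.
4⁵ = 1024 < 185667/67 ≤ 3125 = 5⁵, so L = 5.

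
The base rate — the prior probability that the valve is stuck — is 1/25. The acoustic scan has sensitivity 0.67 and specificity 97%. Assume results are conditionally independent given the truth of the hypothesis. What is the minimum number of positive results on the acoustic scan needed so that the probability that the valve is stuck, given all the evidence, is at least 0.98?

3

Prior odds = 0.04/0.96 = 1/24.
False-positive rate = 1 − 0.97 = 0.03; likelihood ratio of a positive = 0.67/0.03 = 67/3.
Target posterior odds = 0.98/0.02 = 49.
Need (1/24) × (67/3)ⁿ ≥ 49, i.e. (67/3)ⁿ ≥ 1176.
(67/3)² = 4489/9 falls short of 1176 but (67/3)³ = 300763/27 reaches it, so n = 3.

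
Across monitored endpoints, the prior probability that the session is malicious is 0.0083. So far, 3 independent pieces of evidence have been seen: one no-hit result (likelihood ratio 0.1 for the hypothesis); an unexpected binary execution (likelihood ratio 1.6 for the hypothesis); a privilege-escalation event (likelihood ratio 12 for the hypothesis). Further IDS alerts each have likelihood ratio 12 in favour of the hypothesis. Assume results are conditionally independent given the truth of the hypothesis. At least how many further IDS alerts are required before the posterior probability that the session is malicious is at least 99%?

4

Prior odds = 0.0083/0.9917 = 83/9917.
Combined Bayes factor of the evidence already in hand = 0.1 × 1.6 × 12 = 1.92.
Odds after that evidence = (83/9917) × 1.92 = 3984/247925.
Target odds = 0.99/0.01 = 99.
Need 12ⁿ ≥ 99 ÷ (3984/247925) = 8181525/1328.
12³ = 1728 falls short of 8181525/1328 but 12⁴ = 20736 reaches it, so n = 4.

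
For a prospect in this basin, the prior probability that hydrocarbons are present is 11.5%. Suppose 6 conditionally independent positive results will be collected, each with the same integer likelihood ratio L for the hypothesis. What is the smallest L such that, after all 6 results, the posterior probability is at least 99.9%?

Prior odds = 0.115/0.885 = 23/177.
Target odds = 0.999/0.001 = 999.
Need L⁶ ≥ 999 ÷ (23/177) = 176823/23.
4⁶ = 4096 < 176823/23 ≤ 15625 = 5⁶, so L = 5.

5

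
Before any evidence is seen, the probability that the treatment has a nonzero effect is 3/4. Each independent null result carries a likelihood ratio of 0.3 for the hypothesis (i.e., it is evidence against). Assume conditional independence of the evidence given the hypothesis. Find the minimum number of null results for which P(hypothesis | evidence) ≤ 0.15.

3

Prior odds = 0.75/0.25 = 3.
Likelihood ratio per null result = 0.3.
Target odds: 0.15 ÷ 0.85 = 3/17.
Need 3 × 0.3ⁿ ≤ 3/17, i.e. 0.3ⁿ ≤ 1/17.
0.3² = 0.09 is still above 1/17 but 0.3³ = 0.027 is at or below it, so n = 3.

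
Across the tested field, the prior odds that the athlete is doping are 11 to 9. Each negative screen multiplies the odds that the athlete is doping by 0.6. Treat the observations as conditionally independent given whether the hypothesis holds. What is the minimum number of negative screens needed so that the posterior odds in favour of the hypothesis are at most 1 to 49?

9

Prior odds = 11/9.
Likelihood ratio per negative screen = 0.6.
Target odds = 1/49.
Need (11/9) × 0.6ⁿ ≤ 1/49, i.e. 0.6ⁿ ≤ 9/539.
0.6⁸ = 6561/390625 is still above 9/539 but 0.6⁹ = 19683/1953125 is at or below it, so n = 9.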